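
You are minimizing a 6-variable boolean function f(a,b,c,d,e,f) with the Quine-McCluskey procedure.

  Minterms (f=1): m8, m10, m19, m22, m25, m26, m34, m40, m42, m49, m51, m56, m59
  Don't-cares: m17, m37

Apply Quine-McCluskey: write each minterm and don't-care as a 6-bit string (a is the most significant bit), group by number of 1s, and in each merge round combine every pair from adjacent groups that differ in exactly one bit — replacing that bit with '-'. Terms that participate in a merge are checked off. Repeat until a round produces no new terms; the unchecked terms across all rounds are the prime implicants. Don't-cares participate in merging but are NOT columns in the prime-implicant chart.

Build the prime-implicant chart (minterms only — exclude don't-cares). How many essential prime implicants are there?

Round 0: 001000✓ 001010✓ 010001✓ 010011✓ 010110 011001✓ 011010✓ 100010✓ 100101 101000✓ 101010✓ 110001✓ 110011✓ 111000✓ 111011✓
Round 1: -01000✓ -01010✓ -10001✓ -10011✓ 0-1010 0010-0✓ 01-001 0100-1✓ 1-1000 10-010 1010-0✓ 11-011 1100-1✓
Round 2: -010-0 -100-1
PIs = {-010-0, -100-1, 0-1010, 01-001, 010110, 1-1000, 10-010, 100101, 11-011}
Coverage chart:
  m8: -010-0 ←essential
  m10: -010-0,0-1010
  m19: -100-1 ←essential
  m22: 010110 ←essential
  m25: 01-001 ←essential
  m26: 0-1010 ←essential
  m34: 10-010 ←essential
  m40: -010-0,1-1000
  m42: -010-0,10-010
  m49: -100-1 ←essential
  m51: -100-1,11-011
  m56: 1-1000 ←essential
  m59: 11-011 ←essential
Essential: -010-0, -100-1, 0-1010, 01-001, 010110, 1-1000, 10-010, 11-011

8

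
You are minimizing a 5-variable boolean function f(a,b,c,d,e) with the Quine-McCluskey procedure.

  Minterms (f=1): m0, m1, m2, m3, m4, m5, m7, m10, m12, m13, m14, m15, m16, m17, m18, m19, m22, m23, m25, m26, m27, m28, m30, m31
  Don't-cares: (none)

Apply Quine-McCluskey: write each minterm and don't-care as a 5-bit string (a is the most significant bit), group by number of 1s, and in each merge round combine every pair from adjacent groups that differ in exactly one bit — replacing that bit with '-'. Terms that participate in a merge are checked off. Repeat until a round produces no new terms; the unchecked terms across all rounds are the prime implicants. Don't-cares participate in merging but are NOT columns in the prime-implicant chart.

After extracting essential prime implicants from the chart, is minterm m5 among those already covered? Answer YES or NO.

Round 0: 00000✓ 00001✓ 00010✓ 00011✓ 00100✓ 00101✓ 00111✓ 01010✓ 01100✓ 01101✓ 01110✓ 01111✓ 10000✓ 10001✓ 10010✓ 10011✓ 10110✓ 10111✓ 11001✓ 11010✓ 11011✓ 11100✓ 11110✓ 11111✓
Round 1: -0000✓ -0001✓ -0010✓ -0011✓ -0111✓ -1010✓ -1100✓ -1110✓ -1111✓ 0-010✓ 0-100✓ 0-101✓ 0-111✓ 00-00✓ 00-01✓ 00-11✓ 000-0✓ 000-1✓ 0000-✓ 0001-✓ 001-1✓ 0010-✓ 01-10✓ 011-0✓ 011-1✓ 0110-✓ 0111-✓ 1-001✓ 1-010✓ 1-011✓ 1-110✓ 1-111✓ 10-10✓ 10-11✓ 100-0✓ 100-1✓ 1000-✓ 1001-✓ 1011-✓ 11-10✓ 11-11✓ 110-1✓ 1101-✓ 111-0✓ 1111-✓
Round 2: --010 --111 -0-11 -00-0✓ -00-1✓ -000-✓ -001-✓ -1-10 -11-0 -111- 0-1-1 0-10- 00--1 00-0- 000--✓ 011-- 1--10✓ 1--11✓ 1-0-1 1-01-✓ 1-11-✓ 10-1-✓ 100--✓ 11-1-✓
Round 3: -00-- 1--1-
PIs = {--010, --111, -0-11, -00--, -1-10, -11-0, -111-, 0-1-1, 0-10-, 00--1, 00-0-, 011--, 1--1-, 1-0-1}
Coverage chart:
  m0: -00--,00-0-
  m1: -00--,00--1,00-0-
  m2: --010,-00--
  m3: -0-11,-00--,00--1
  m4: 0-10-,00-0-
  m5: 0-1-1,0-10-,00--1,00-0-
  m7: --111,-0-11,0-1-1,00--1
  m10: --010,-1-10
  m12: -11-0,0-10-,011--
  m13: 0-1-1,0-10-,011--
  m14: -1-10,-11-0,-111-,011--
  m15: --111,-111-,0-1-1,011--
  m16: -00-- ←essential
  m17: -00--,1-0-1
  m18: --010,-00--,1--1-
  m19: -0-11,-00--,1--1-,1-0-1
  m22: 1--1- ←essential
  m23: --111,-0-11,1--1-
  m25: 1-0-1 ←essential
  m26: --010,-1-10,1--1-
  m27: 1--1-,1-0-1
  m28: -11-0 ←essential
  m30: -1-10,-11-0,-111-,1--1-
  m31: --111,-111-,1--1-
Essential: -00--, -11-0, 1--1-, 1-0-1

NO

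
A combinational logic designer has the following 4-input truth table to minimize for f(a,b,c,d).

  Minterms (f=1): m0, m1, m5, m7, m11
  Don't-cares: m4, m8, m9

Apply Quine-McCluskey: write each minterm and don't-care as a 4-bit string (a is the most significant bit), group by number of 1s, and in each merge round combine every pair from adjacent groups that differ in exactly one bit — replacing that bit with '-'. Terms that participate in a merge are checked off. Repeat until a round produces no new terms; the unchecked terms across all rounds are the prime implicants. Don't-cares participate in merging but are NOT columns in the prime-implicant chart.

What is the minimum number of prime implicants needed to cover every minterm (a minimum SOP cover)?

3

size-2^0 implicants → 0000(✓)  0001(✓)  0100(✓)  0101(✓)  0111(✓)  1000(✓)  1001(✓)  1011(✓)
size-2^1 implicants → -000(✓)  -001(✓)  0-00(✓)  0-01(✓)  000-(✓)  01-1  010-(✓)  10-1  100-(✓)
size-2^2 implicants → -00-  0-0-
Unchecked terms (primes): -00-, 0-0-, 01-1, 10-1
Minterm coverage:
  m0 ⊆ -00-,0-0-
  m1 ⊆ -00-,0-0-
  m5 ⊆ 0-0-,01-1
  m7 ⊆ 01-1 [E]
  m11 ⊆ 10-1 [E]
E = {01-1, 10-1}
Petrick residual → -00-
Cover = b'c' + a'bd + ab'd  |cover|=3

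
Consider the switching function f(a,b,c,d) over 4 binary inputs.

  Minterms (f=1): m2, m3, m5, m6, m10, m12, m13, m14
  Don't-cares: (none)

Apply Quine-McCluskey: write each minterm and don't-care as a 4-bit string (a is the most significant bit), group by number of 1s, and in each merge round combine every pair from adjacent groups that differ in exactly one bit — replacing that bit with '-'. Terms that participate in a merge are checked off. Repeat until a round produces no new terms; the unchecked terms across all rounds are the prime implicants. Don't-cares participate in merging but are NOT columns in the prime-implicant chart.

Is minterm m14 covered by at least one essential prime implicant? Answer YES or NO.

size-2^0 implicants → 0010(✓)  0011(✓)  0101(✓)  0110(✓)  1010(✓)  1100(✓)  1101(✓)  1110(✓)
size-2^1 implicants → -010(✓)  -101  -110(✓)  0-10(✓)  001-  1-10(✓)  11-0  110-
size-2^2 implicants → --10
Unchecked terms (primes): --10, -101, 001-, 11-0, 110-
Minterm coverage:
  m2 ⊆ --10,001-
  m3 ⊆ 001- [E]
  m5 ⊆ -101 [E]
  m6 ⊆ --10 [E]
  m10 ⊆ --10 [E]
  m12 ⊆ 11-0,110-
  m13 ⊆ -101,110-
  m14 ⊆ --10,11-0
E = {--10, -101, 001-}

YES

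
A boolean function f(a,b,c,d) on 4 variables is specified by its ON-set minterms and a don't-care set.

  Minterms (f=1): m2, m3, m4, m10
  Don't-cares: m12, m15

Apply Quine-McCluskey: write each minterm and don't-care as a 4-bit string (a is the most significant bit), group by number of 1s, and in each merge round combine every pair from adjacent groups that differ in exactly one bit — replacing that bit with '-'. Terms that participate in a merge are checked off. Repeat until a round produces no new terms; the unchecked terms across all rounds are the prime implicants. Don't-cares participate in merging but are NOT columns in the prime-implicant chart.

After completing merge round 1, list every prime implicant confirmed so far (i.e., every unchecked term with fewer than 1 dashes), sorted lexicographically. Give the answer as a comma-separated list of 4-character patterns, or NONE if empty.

1111

Round 0: 0010✓ 0011✓ 0100✓ 1010✓ 1100✓ 1111
Round 1: -010 -100 001-
PIs = {-010, -100, 001-, 1111}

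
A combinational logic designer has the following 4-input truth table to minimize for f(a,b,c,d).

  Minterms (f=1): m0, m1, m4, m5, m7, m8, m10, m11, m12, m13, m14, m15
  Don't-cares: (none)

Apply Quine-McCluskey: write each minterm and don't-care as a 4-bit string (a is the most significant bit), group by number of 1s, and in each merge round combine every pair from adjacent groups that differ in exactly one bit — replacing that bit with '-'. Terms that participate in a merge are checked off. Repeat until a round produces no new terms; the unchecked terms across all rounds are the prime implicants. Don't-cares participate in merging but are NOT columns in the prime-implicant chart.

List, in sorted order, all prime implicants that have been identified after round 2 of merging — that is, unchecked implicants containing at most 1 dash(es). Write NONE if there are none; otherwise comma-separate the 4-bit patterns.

size-2^0 implicants → 0000(✓)  0001(✓)  0100(✓)  0101(✓)  0111(✓)  1000(✓)  1010(✓)  1011(✓)  1100(✓)  1101(✓)  1110(✓)  1111(✓)
size-2^1 implicants → -000(✓)  -100(✓)  -101(✓)  -111(✓)  0-00(✓)  0-01(✓)  000-(✓)  01-1(✓)  010-(✓)  1-00(✓)  1-10(✓)  1-11(✓)  10-0(✓)  101-(✓)  11-0(✓)  11-1(✓)  110-(✓)  111-(✓)
size-2^2 implicants → --00  -1-1  -10-  0-0-  1--0  1-1-  11--
Unchecked terms (primes): --00, -1-1, -10-, 0-0-, 1--0, 1-1-, 11--

NONE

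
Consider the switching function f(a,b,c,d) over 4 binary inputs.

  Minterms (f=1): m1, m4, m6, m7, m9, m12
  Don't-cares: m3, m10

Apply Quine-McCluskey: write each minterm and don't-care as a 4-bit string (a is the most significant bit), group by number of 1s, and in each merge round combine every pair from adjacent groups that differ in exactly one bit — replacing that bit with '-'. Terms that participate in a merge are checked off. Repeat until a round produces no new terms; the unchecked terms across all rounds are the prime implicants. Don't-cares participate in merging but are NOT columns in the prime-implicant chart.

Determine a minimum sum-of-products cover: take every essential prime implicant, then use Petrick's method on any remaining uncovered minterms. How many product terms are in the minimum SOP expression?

3

size-2^0 implicants → 0001(✓)  0011(✓)  0100(✓)  0110(✓)  0111(✓)  1001(✓)  1010  1100(✓)
size-2^1 implicants → -001  -100  0-11  00-1  01-0  011-
Unchecked terms (primes): -001, -100, 0-11, 00-1, 01-0, 011-, 1010
Minterm coverage:
  m1 ⊆ -001,00-1
  m4 ⊆ -100,01-0
  m6 ⊆ 01-0,011-
  m7 ⊆ 0-11,011-
  m9 ⊆ -001 [E]
  m12 ⊆ -100 [E]
E = {-001, -100}
Petrick residual → 011-
Cover = b'c'd + bc'd' + a'bc  |cover|=3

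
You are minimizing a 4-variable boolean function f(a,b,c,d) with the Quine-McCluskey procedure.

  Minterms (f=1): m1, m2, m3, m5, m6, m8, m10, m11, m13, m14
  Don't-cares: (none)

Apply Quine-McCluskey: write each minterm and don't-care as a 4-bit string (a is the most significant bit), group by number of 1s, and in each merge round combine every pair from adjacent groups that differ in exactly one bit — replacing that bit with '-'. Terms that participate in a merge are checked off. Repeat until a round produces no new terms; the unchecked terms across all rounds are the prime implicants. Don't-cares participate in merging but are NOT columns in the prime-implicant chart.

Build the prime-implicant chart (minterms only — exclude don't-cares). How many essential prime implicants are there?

4

size-2^0 implicants → 0001(✓)  0010(✓)  0011(✓)  0101(✓)  0110(✓)  1000(✓)  1010(✓)  1011(✓)  1101(✓)  1110(✓)
size-2^1 implicants → -010(✓)  -011(✓)  -101  -110(✓)  0-01  0-10(✓)  00-1  001-(✓)  1-10(✓)  10-0  101-(✓)
size-2^2 implicants → --10  -01-
Unchecked terms (primes): --10, -01-, -101, 0-01, 00-1, 10-0
Minterm coverage:
  m1 ⊆ 0-01,00-1
  m2 ⊆ --10,-01-
  m3 ⊆ -01-,00-1
  m5 ⊆ -101,0-01
  m6 ⊆ --10 [E]
  m8 ⊆ 10-0 [E]
  m10 ⊆ --10,-01-,10-0
  m11 ⊆ -01- [E]
  m13 ⊆ -101 [E]
  m14 ⊆ --10 [E]
E = {--10, -01-, -101, 10-0}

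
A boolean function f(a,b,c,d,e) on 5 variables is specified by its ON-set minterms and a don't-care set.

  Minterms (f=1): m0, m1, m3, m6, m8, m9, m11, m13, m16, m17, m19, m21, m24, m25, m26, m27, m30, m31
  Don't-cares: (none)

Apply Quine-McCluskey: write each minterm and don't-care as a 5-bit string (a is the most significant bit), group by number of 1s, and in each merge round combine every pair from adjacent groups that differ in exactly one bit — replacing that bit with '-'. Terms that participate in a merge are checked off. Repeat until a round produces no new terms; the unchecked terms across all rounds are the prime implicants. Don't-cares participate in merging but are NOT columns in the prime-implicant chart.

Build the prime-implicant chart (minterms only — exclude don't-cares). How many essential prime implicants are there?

size-2^0 implicants → 00000(✓)  00001(✓)  00011(✓)  00110  01000(✓)  01001(✓)  01011(✓)  01101(✓)  10000(✓)  10001(✓)  10011(✓)  10101(✓)  11000(✓)  11001(✓)  11010(✓)  11011(✓)  11110(✓)  11111(✓)
size-2^1 implicants → -0000(✓)  -0001(✓)  -0011(✓)  -1000(✓)  -1001(✓)  -1011(✓)  0-000(✓)  0-001(✓)  0-011(✓)  000-1(✓)  0000-(✓)  01-01  010-1(✓)  0100-(✓)  1-000(✓)  1-001(✓)  1-011(✓)  10-01  100-1(✓)  1000-(✓)  11-10(✓)  11-11(✓)  110-0(✓)  110-1(✓)  1100-(✓)  1101-(✓)  1111-(✓)
size-2^2 implicants → --000(✓)  --001(✓)  --011(✓)  -00-1(✓)  -000-(✓)  -10-1(✓)  -100-(✓)  0-0-1(✓)  0-00-(✓)  1-0-1(✓)  1-00-(✓)  11-1-  110--
size-2^3 implicants → --0-1  --00-
Unchecked terms (primes): --0-1, --00-, 00110, 01-01, 10-01, 11-1-, 110--
Minterm coverage:
  m0 ⊆ --00- [E]
  m1 ⊆ --0-1,--00-
  m3 ⊆ --0-1 [E]
  m6 ⊆ 00110 [E]
  m8 ⊆ --00- [E]
  m9 ⊆ --0-1,--00-,01-01
  m11 ⊆ --0-1 [E]
  m13 ⊆ 01-01 [E]
  m16 ⊆ --00- [E]
  m17 ⊆ --0-1,--00-,10-01
  m19 ⊆ --0-1 [E]
  m21 ⊆ 10-01 [E]
  m24 ⊆ --00-,110--
  m25 ⊆ --0-1,--00-,110--
  m26 ⊆ 11-1-,110--
  m27 ⊆ --0-1,11-1-,110--
  m30 ⊆ 11-1- [E]
  m31 ⊆ 11-1- [E]
E = {--0-1, --00-, 00110, 01-01, 10-01, 11-1-}

6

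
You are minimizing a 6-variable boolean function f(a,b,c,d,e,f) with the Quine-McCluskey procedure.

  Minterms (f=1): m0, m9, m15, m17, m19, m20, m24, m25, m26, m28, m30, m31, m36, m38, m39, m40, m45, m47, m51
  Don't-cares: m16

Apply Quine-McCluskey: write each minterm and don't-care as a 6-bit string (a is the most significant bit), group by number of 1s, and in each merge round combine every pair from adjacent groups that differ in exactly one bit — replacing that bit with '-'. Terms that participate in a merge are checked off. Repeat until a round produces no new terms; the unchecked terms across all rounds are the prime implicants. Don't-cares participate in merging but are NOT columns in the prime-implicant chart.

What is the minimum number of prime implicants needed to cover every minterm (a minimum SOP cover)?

size-2^0 implicants → 000000(✓)  001001(✓)  001111(✓)  010000(✓)  010001(✓)  010011(✓)  010100(✓)  011000(✓)  011001(✓)  011010(✓)  011100(✓)  011110(✓)  011111(✓)  100100(✓)  100110(✓)  100111(✓)  101000  101101(✓)  101111(✓)  110011(✓)
size-2^1 implicants → -01111  -10011  0-0000  0-1001  0-1111  01-000(✓)  01-001(✓)  01-100(✓)  010-00(✓)  0100-1  01000-(✓)  011-00(✓)  011-10(✓)  0110-0(✓)  01100-(✓)  0111-0(✓)  01111-  10-111  1001-0  10011-  1011-1
size-2^2 implicants → 01--00  01-00-  011--0
Unchecked terms (primes): -01111, -10011, 0-0000, 0-1001, 0-1111, 01--00, 01-00-, 0100-1, 011--0, 01111-, 10-111, 1001-0, 10011-, 101000, 1011-1
Minterm coverage:
  m0 ⊆ 0-0000 [E]
  m9 ⊆ 0-1001 [E]
  m15 ⊆ -01111,0-1111
  m17 ⊆ 01-00-,0100-1
  m19 ⊆ -10011,0100-1
  m20 ⊆ 01--00 [E]
  m24 ⊆ 01--00,01-00-,011--0
  m25 ⊆ 0-1001,01-00-
  m26 ⊆ 011--0 [E]
  m28 ⊆ 01--00,011--0
  m30 ⊆ 011--0,01111-
  m31 ⊆ 0-1111,01111-
  m36 ⊆ 1001-0 [E]
  m38 ⊆ 1001-0,10011-
  m39 ⊆ 10-111,10011-
  m40 ⊆ 101000 [E]
  m45 ⊆ 1011-1 [E]
  m47 ⊆ -01111,10-111,1011-1
  m51 ⊆ -10011 [E]
E = {-10011, 0-0000, 0-1001, 01--00, 011--0, 1001-0, 101000, 1011-1}
Petrick residual → 0-1111, 01-00-, 10-111
Cover = bc'd'ef + a'c'd'e'f' + a'cd'e'f + a'cdef + a'be'f' + a'bd'e' + a'bcf' + ab'def + ab'c'df' + ab'cd'e'f' + ab'cdf  |cover|=11

11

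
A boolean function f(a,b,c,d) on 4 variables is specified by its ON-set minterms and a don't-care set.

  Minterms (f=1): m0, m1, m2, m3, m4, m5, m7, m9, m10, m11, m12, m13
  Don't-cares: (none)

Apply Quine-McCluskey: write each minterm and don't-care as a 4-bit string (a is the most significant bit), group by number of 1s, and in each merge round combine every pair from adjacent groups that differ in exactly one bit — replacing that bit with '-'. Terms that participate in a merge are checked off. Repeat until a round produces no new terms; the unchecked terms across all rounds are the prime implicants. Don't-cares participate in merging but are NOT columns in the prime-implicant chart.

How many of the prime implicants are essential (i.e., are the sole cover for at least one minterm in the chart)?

3

Round 0: 0000✓ 0001✓ 0010✓ 0011✓ 0100✓ 0101✓ 0111✓ 1001✓ 1010✓ 1011✓ 1100✓ 1101✓
Round 1: -001✓ -010✓ -011✓ -100✓ -101✓ 0-00✓ 0-01✓ 0-11✓ 00-0✓ 00-1✓ 000-✓ 001-✓ 01-1✓ 010-✓ 1-01✓ 10-1✓ 101-✓ 110-✓
Round 2: --01 -0-1 -01- -10- 0--1 0-0- 00--
PIs = {--01, -0-1, -01-, -10-, 0--1, 0-0-, 00--}
Coverage chart:
  m0: 0-0-,00--
  m1: --01,-0-1,0--1,0-0-,00--
  m2: -01-,00--
  m3: -0-1,-01-,0--1,00--
  m4: -10-,0-0-
  m5: --01,-10-,0--1,0-0-
  m7: 0--1 ←essential
  m9: --01,-0-1
  m10: -01- ←essential
  m11: -0-1,-01-
  m12: -10- ←essential
  m13: --01,-10-
Essential: -01-, -10-, 0--1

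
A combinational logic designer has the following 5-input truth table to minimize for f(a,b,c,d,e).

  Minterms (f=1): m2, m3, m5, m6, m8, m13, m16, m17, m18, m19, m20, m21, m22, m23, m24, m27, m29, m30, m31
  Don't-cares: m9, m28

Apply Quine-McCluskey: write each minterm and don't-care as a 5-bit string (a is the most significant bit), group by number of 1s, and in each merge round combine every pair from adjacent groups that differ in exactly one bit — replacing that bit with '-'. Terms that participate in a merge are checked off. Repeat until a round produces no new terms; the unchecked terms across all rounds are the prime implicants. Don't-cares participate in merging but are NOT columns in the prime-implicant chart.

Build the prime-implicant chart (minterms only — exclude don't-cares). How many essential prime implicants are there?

Round 0: 00010✓ 00011✓ 00101✓ 00110✓ 01000✓ 01001✓ 01101✓ 10000✓ 10001✓ 10010✓ 10011✓ 10100✓ 10101✓ 10110✓ 10111✓ 11000✓ 11011✓ 11100✓ 11101✓ 11110✓ 11111✓
Round 1: -0010✓ -0011✓ -0101✓ -0110✓ -1000 -1101✓ 0-101✓ 00-10✓ 0001-✓ 01-01 0100- 1-000✓ 1-011✓ 1-100✓ 1-101✓ 1-110✓ 1-111✓ 10-00✓ 10-01✓ 10-10✓ 10-11✓ 100-0✓ 100-1✓ 1000-✓ 1001-✓ 101-0✓ 101-1✓ 1010-✓ 1011-✓ 11-00✓ 11-11✓ 111-0✓ 111-1✓ 1110-✓ 1111-✓
Round 2: --101 -0-10 -001- 1--00 1--11 1-1-0✓ 1-1-1✓ 1-10-✓ 1-11-✓ 10--0✓ 10--1✓ 10-0-✓ 10-1-✓ 100--✓ 101--✓ 111--✓
Round 3: 1-1-- 10---
PIs = {--101, -0-10, -001-, -1000, 01-01, 0100-, 1--00, 1--11, 1-1--, 10---}
Coverage chart:
  m2: -0-10,-001-
  m3: -001- ←essential
  m5: --101 ←essential
  m6: -0-10 ←essential
  m8: -1000,0100-
  m13: --101,01-01
  m16: 1--00,10---
  m17: 10--- ←essential
  m18: -0-10,-001-,10---
  m19: -001-,1--11,10---
  m20: 1--00,1-1--,10---
  m21: --101,1-1--,10---
  m22: -0-10,1-1--,10---
  m23: 1--11,1-1--,10---
  m24: -1000,1--00
  m27: 1--11 ←essential
  m29: --101,1-1--
  m30: 1-1-- ←essential
  m31: 1--11,1-1--
Essential: --101, -0-10, -001-, 1--11, 1-1--, 10---

6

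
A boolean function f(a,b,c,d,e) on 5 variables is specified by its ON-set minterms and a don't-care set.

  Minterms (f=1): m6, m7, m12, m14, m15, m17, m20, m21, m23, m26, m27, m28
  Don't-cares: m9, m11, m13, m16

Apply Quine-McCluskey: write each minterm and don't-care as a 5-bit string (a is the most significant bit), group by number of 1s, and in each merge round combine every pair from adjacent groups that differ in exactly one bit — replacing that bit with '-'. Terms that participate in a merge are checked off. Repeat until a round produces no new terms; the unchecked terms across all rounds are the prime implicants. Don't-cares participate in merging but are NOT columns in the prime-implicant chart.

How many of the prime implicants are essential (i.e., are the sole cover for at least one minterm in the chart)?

size-2^0 implicants → 00110(✓)  00111(✓)  01001(✓)  01011(✓)  01100(✓)  01101(✓)  01110(✓)  01111(✓)  10000(✓)  10001(✓)  10100(✓)  10101(✓)  10111(✓)  11010(✓)  11011(✓)  11100(✓)
size-2^1 implicants → -0111  -1011  -1100  0-110(✓)  0-111(✓)  0011-(✓)  01-01(✓)  01-11(✓)  010-1(✓)  011-0(✓)  011-1(✓)  0110-(✓)  0111-(✓)  1-100  10-00(✓)  10-01(✓)  1000-(✓)  101-1  1010-(✓)  1101-
size-2^2 implicants → 0-11-  01--1  011--  10-0-
Unchecked terms (primes): -0111, -1011, -1100, 0-11-, 01--1, 011--, 1-100, 10-0-, 101-1, 1101-
Minterm coverage:
  m6 ⊆ 0-11- [E]
  m7 ⊆ -0111,0-11-
  m12 ⊆ -1100,011--
  m14 ⊆ 0-11-,011--
  m15 ⊆ 0-11-,01--1,011--
  m17 ⊆ 10-0- [E]
  m20 ⊆ 1-100,10-0-
  m21 ⊆ 10-0-,101-1
  m23 ⊆ -0111,101-1
  m26 ⊆ 1101- [E]
  m27 ⊆ -1011,1101-
  m28 ⊆ -1100,1-100
E = {0-11-, 10-0-, 1101-}

3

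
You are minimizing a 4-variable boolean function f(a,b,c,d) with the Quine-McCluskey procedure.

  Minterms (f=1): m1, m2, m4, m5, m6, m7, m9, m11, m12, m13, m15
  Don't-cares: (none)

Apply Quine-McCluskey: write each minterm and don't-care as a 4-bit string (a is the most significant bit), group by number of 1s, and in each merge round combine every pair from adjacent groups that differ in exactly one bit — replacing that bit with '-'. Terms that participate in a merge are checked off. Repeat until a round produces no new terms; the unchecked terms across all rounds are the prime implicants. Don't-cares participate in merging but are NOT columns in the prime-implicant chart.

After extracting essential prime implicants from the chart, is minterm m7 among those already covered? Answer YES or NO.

Round 0: 0001✓ 0010✓ 0100✓ 0101✓ 0110✓ 0111✓ 1001✓ 1011✓ 1100✓ 1101✓ 1111✓
Round 1: -001✓ -100✓ -101✓ -111✓ 0-01✓ 0-10 01-0✓ 01-1✓ 010-✓ 011-✓ 1-01✓ 1-11✓ 10-1✓ 11-1✓ 110-✓
Round 2: --01 -1-1 -10- 01-- 1--1
PIs = {--01, -1-1, -10-, 0-10, 01--, 1--1}
Coverage chart:
  m1: --01 ←essential
  m2: 0-10 ←essential
  m4: -10-,01--
  m5: --01,-1-1,-10-,01--
  m6: 0-10,01--
  m7: -1-1,01--
  m9: --01,1--1
  m11: 1--1 ←essential
  m12: -10- ←essential
  m13: --01,-1-1,-10-,1--1
  m15: -1-1,1--1
Essential: --01, -10-, 0-10, 1--1

NO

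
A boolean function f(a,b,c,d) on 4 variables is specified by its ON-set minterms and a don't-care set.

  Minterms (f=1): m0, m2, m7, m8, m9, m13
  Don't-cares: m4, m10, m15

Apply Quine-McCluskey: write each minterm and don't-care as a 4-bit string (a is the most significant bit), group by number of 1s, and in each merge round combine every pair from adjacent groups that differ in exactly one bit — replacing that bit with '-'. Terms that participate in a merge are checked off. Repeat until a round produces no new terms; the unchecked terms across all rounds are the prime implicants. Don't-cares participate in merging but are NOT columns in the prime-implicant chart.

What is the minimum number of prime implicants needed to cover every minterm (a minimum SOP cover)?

3

Round 0: 0000✓ 0010✓ 0100✓ 0111✓ 1000✓ 1001✓ 1010✓ 1101✓ 1111✓
Round 1: -000✓ -010✓ -111 0-00 00-0✓ 1-01 10-0✓ 100- 11-1
Round 2: -0-0
PIs = {-0-0, -111, 0-00, 1-01, 100-, 11-1}
Coverage chart:
  m0: -0-0,0-00
  m2: -0-0 ←essential
  m7: -111 ←essential
  m8: -0-0,100-
  m9: 1-01,100-
  m13: 1-01,11-1
Essential: -0-0, -111
Petrick residual → 1-01
Min cover (3 terms): b'd' + bcd + ac'd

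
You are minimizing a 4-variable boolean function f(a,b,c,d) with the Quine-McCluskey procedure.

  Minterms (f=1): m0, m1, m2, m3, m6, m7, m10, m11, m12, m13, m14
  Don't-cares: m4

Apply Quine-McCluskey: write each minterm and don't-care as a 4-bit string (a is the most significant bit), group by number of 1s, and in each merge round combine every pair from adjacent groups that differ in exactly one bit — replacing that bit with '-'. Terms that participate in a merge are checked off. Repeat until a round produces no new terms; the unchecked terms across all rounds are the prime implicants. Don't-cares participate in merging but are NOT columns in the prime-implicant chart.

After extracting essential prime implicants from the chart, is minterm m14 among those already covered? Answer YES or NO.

[col 0] 0000*, 0001*, 0010*, 0011*, 0100*, 0110*, 0111*, 1010*, 1011*, 1100*, 1101*, 1110*
[col 1] -010*, -011*, -100*, -110*, 0-00*, 0-10*, 0-11*, 00-0*, 00-1*, 000-*, 001-*, 01-0*, 011-*, 1-10*, 101-*, 11-0*, 110-
[col 2] --10, -01-, -1-0, 0--0, 0-1-, 00--
Prime implicants: --10, -01-, -1-0, 0--0, 0-1-, 00--, 110-
PI chart (minterm → PIs covering it):
  0 | 0--0,00--
  1 | 00--  (sole → essential)
  2 | --10,-01-,0--0,0-1-,00--
  3 | -01-,0-1-,00--
  6 | --10,-1-0,0--0,0-1-
  7 | 0-1-  (sole → essential)
  10 | --10,-01-
  11 | -01-  (sole → essential)
  12 | -1-0,110-
  13 | 110-  (sole → essential)
  14 | --10,-1-0
Essential prime implicants: -01-, 0-1-, 00--, 110-

NO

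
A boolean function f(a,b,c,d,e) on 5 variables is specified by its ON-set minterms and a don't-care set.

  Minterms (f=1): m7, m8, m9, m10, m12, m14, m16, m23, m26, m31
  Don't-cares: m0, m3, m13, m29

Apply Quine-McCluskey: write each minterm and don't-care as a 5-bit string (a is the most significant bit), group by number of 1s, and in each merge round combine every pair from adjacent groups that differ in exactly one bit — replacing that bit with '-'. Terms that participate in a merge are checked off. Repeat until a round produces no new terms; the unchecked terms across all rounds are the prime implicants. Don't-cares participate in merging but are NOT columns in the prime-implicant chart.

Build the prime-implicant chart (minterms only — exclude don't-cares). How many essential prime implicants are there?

4

[col 0] 00000*, 00011*, 00111*, 01000*, 01001*, 01010*, 01100*, 01101*, 01110*, 10000*, 10111*, 11010*, 11101*, 11111*
[col 1] -0000, -0111, -1010, -1101, 0-000, 00-11, 01-00*, 01-01*, 01-10*, 010-0*, 0100-*, 011-0*, 0110-*, 1-111, 111-1
[col 2] 01--0, 01-0-
Prime implicants: -0000, -0111, -1010, -1101, 0-000, 00-11, 01--0, 01-0-, 1-111, 111-1
PI chart (minterm → PIs covering it):
  7 | -0111,00-11
  8 | 0-000,01--0,01-0-
  9 | 01-0-  (sole → essential)
  10 | -1010,01--0
  12 | 01--0,01-0-
  14 | 01--0  (sole → essential)
  16 | -0000  (sole → essential)
  23 | -0111,1-111
  26 | -1010  (sole → essential)
  31 | 1-111,111-1
Essential prime implicants: -0000, -1010, 01--0, 01-0-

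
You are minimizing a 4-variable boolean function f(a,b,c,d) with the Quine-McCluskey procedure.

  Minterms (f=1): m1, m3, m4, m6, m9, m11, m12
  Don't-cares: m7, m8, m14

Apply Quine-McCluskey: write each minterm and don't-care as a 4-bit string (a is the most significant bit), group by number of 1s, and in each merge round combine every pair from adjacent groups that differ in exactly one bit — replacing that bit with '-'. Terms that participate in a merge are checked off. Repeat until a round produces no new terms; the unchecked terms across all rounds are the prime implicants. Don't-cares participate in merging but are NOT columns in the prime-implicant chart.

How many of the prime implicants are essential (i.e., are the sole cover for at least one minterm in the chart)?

size-2^0 implicants → 0001(✓)  0011(✓)  0100(✓)  0110(✓)  0111(✓)  1000(✓)  1001(✓)  1011(✓)  1100(✓)  1110(✓)
size-2^1 implicants → -001(✓)  -011(✓)  -100(✓)  -110(✓)  0-11  00-1(✓)  01-0(✓)  011-  1-00  10-1(✓)  100-  11-0(✓)
size-2^2 implicants → -0-1  -1-0
Unchecked terms (primes): -0-1, -1-0, 0-11, 011-, 1-00, 100-
Minterm coverage:
  m1 ⊆ -0-1 [E]
  m3 ⊆ -0-1,0-11
  m4 ⊆ -1-0 [E]
  m6 ⊆ -1-0,011-
  m9 ⊆ -0-1,100-
  m11 ⊆ -0-1 [E]
  m12 ⊆ -1-0,1-00
E = {-0-1, -1-0}

2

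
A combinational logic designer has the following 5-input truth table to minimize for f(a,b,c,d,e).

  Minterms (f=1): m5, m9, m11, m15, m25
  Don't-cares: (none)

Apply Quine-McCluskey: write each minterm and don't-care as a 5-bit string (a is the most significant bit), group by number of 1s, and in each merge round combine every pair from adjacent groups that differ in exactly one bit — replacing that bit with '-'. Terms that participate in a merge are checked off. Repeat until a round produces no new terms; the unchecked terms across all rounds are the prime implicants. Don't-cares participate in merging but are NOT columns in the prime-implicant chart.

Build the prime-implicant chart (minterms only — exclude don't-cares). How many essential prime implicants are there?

3

[col 0] 00101, 01001*, 01011*, 01111*, 11001*
[col 1] -1001, 01-11, 010-1
Prime implicants: -1001, 00101, 01-11, 010-1
PI chart (minterm → PIs covering it):
  5 | 00101  (sole → essential)
  9 | -1001,010-1
  11 | 01-11,010-1
  15 | 01-11  (sole → essential)
  25 | -1001  (sole → essential)
Essential prime implicants: -1001, 00101, 01-11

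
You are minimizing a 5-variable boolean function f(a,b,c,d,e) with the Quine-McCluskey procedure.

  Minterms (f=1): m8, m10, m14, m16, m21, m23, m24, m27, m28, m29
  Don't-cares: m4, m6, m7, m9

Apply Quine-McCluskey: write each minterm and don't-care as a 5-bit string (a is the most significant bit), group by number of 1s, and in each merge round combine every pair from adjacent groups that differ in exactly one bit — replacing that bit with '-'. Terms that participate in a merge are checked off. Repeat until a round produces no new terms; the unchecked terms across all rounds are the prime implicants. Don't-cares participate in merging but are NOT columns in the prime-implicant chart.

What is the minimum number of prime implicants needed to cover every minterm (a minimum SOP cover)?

6

size-2^0 implicants → 00100(✓)  00110(✓)  00111(✓)  01000(✓)  01001(✓)  01010(✓)  01110(✓)  10000(✓)  10101(✓)  10111(✓)  11000(✓)  11011  11100(✓)  11101(✓)
size-2^1 implicants → -0111  -1000  0-110  001-0  0011-  01-10  010-0  0100-  1-000  1-101  101-1  11-00  1110-
Unchecked terms (primes): -0111, -1000, 0-110, 001-0, 0011-, 01-10, 010-0, 0100-, 1-000, 1-101, 101-1, 11-00, 11011, 1110-
Minterm coverage:
  m8 ⊆ -1000,010-0,0100-
  m10 ⊆ 01-10,010-0
  m14 ⊆ 0-110,01-10
  m16 ⊆ 1-000 [E]
  m21 ⊆ 1-101,101-1
  m23 ⊆ -0111,101-1
  m24 ⊆ -1000,1-000,11-00
  m27 ⊆ 11011 [E]
  m28 ⊆ 11-00,1110-
  m29 ⊆ 1-101,1110-
E = {1-000, 11011}
Petrick residual → -1000, 01-10, 101-1, 1110-
Cover = bc'd'e' + a'bde' + ac'd'e' + ab'ce + abc'de + abcd'  |cover|=6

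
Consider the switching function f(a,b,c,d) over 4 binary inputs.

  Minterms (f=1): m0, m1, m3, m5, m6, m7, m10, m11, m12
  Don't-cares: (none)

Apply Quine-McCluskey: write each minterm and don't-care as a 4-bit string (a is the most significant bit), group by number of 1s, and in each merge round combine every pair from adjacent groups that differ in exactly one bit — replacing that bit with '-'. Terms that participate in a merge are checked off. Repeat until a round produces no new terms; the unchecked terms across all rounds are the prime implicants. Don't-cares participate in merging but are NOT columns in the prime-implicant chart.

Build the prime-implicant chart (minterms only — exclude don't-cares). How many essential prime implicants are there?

Round 0: 0000✓ 0001✓ 0011✓ 0101✓ 0110✓ 0111✓ 1010✓ 1011✓ 1100
Round 1: -011 0-01✓ 0-11✓ 00-1✓ 000- 01-1✓ 011- 101-
Round 2: 0--1
PIs = {-011, 0--1, 000-, 011-, 101-, 1100}
Coverage chart:
  m0: 000- ←essential
  m1: 0--1,000-
  m3: -011,0--1
  m5: 0--1 ←essential
  m6: 011- ←essential
  m7: 0--1,011-
  m10: 101- ←essential
  m11: -011,101-
  m12: 1100 ←essential
Essential: 0--1, 000-, 011-, 101-, 1100

5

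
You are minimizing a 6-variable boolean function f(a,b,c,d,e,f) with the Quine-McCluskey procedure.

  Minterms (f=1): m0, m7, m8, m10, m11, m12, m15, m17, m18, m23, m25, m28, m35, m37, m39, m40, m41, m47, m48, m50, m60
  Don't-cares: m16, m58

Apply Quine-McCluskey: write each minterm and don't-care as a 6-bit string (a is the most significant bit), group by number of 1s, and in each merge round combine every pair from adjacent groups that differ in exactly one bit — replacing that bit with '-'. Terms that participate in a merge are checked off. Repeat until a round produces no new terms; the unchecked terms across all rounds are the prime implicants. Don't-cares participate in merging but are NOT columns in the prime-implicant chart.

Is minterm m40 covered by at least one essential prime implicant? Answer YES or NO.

Round 0: 000000✓ 000111✓ 001000✓ 001010✓ 001011✓ 001100✓ 001111✓ 010000✓ 010001✓ 010010✓ 010111✓ 011001✓ 011100✓ 100011✓ 100101✓ 100111✓ 101000✓ 101001✓ 101111✓ 110000✓ 110010✓ 111010✓ 111100✓
Round 1: -00111✓ -01000 -01111✓ -10000✓ -10010✓ -11100 0-0000 0-0111 0-1100 00-000 00-111✓ 001-00 001-11 0010-0 00101- 01-001 0100-0✓ 01000- 10-111✓ 100-11 1001-1 10100- 11-010 1100-0✓
Round 2: -0-111 -100-0
PIs = {-0-111, -01000, -100-0, -11100, 0-0000, 0-0111, 0-1100, 00-000, 001-00, 001-11, 0010-0, 00101-, 01-001, 01000-, 100-11, 1001-1, 10100-, 11-010}
Coverage chart:
  m0: 0-0000,00-000
  m7: -0-111,0-0111
  m8: -01000,00-000,001-00,0010-0
  m10: 0010-0,00101-
  m11: 001-11,00101-
  m12: 0-1100,001-00
  m15: -0-111,001-11
  m17: 01-001,01000-
  m18: -100-0 ←essential
  m23: 0-0111 ←essential
  m25: 01-001 ←essential
  m28: -11100,0-1100
  m35: 100-11 ←essential
  m37: 1001-1 ←essential
  m39: -0-111,100-11,1001-1
  m40: -01000,10100-
  m41: 10100- ←essential
  m47: -0-111 ←essential
  m48: -100-0 ←essential
  m50: -100-0,11-010
  m60: -11100 ←essential
Essential: -0-111, -100-0, -11100, 0-0111, 01-001, 100-11, 1001-1, 10100-

YES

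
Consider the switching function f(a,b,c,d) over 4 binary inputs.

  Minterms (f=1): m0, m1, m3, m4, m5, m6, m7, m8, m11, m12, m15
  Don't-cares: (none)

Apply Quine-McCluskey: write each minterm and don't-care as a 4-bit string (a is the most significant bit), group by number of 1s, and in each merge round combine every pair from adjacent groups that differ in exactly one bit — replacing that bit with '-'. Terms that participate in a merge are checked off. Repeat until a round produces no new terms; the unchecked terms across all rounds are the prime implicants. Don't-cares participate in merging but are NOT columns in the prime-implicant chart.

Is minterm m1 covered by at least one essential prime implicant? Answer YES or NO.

[col 0] 0000*, 0001*, 0011*, 0100*, 0101*, 0110*, 0111*, 1000*, 1011*, 1100*, 1111*
[col 1] -000*, -011*, -100*, -111*, 0-00*, 0-01*, 0-11*, 00-1*, 000-*, 01-0*, 01-1*, 010-*, 011-*, 1-00*, 1-11*
[col 2] --00, --11, 0--1, 0-0-, 01--
Prime implicants: --00, --11, 0--1, 0-0-, 01--
PI chart (minterm → PIs covering it):
  0 | --00,0-0-
  1 | 0--1,0-0-
  3 | --11,0--1
  4 | --00,0-0-,01--
  5 | 0--1,0-0-,01--
  6 | 01--  (sole → essential)
  7 | --11,0--1,01--
  8 | --00  (sole → essential)
  11 | --11  (sole → essential)
  12 | --00  (sole → essential)
  15 | --11  (sole → essential)
Essential prime implicants: --00, --11, 01--

NO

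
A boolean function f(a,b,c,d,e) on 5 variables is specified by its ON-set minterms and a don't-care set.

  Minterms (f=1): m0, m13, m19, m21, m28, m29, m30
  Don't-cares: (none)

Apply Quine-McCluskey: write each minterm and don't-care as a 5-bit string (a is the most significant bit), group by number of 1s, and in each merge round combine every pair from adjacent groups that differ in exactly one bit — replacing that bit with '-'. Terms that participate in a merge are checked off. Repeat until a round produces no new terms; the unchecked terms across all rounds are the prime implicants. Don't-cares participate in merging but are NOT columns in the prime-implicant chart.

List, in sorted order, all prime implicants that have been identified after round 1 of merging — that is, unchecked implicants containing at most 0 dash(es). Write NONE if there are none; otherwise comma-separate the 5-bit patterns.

00000, 10011

size-2^0 implicants → 00000  01101(✓)  10011  10101(✓)  11100(✓)  11101(✓)  11110(✓)
size-2^1 implicants → -1101  1-101  111-0  1110-
Unchecked terms (primes): -1101, 00000, 1-101, 10011, 111-0, 1110-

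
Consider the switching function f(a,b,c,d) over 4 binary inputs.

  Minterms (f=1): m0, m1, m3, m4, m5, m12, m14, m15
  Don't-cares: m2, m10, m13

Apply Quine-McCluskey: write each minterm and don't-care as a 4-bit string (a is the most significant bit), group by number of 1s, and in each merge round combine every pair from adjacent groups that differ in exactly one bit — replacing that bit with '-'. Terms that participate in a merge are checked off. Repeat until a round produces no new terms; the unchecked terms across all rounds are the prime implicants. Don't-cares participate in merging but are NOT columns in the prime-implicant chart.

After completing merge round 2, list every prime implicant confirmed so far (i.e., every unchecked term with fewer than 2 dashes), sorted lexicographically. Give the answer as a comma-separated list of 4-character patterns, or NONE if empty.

-010, 1-10

[col 0] 0000*, 0001*, 0010*, 0011*, 0100*, 0101*, 1010*, 1100*, 1101*, 1110*, 1111*
[col 1] -010, -100*, -101*, 0-00*, 0-01*, 00-0*, 00-1*, 000-*, 001-*, 010-*, 1-10, 11-0*, 11-1*, 110-*, 111-*
[col 2] -10-, 0-0-, 00--, 11--
Prime implicants: -010, -10-, 0-0-, 00--, 1-10, 11--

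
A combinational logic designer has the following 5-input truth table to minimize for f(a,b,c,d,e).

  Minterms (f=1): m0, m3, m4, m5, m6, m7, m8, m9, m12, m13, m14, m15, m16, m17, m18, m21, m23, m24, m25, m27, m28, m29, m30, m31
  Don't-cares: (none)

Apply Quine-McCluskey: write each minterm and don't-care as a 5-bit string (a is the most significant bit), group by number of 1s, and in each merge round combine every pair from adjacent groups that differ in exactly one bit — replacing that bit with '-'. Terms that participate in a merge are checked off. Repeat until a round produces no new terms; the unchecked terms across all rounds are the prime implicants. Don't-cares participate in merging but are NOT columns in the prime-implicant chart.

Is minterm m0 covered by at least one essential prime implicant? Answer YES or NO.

size-2^0 implicants → 00000(✓)  00011(✓)  00100(✓)  00101(✓)  00110(✓)  00111(✓)  01000(✓)  01001(✓)  01100(✓)  01101(✓)  01110(✓)  01111(✓)  10000(✓)  10001(✓)  10010(✓)  10101(✓)  10111(✓)  11000(✓)  11001(✓)  11011(✓)  11100(✓)  11101(✓)  11110(✓)  11111(✓)
size-2^1 implicants → -0000(✓)  -0101(✓)  -0111(✓)  -1000(✓)  -1001(✓)  -1100(✓)  -1101(✓)  -1110(✓)  -1111(✓)  0-000(✓)  0-100(✓)  0-101(✓)  0-110(✓)  0-111(✓)  00-00(✓)  00-11  001-0(✓)  001-1(✓)  0010-(✓)  0011-(✓)  01-00(✓)  01-01(✓)  0100-(✓)  011-0(✓)  011-1(✓)  0110-(✓)  0111-(✓)  1-000(✓)  1-001(✓)  1-101(✓)  1-111(✓)  10-01(✓)  100-0  1000-(✓)  101-1(✓)  11-00(✓)  11-01(✓)  11-11(✓)  110-1(✓)  1100-(✓)  111-0(✓)  111-1(✓)  1110-(✓)  1111-(✓)
size-2^2 implicants → --000  --101(✓)  --111(✓)  -01-1(✓)  -1-00(✓)  -1-01(✓)  -100-(✓)  -11-0(✓)  -11-1(✓)  -110-(✓)  -111-(✓)  0--00  0-1-0(✓)  0-1-1(✓)  0-10-(✓)  0-11-(✓)  001--(✓)  01-0-(✓)  011--(✓)  1--01  1-00-  1-1-1(✓)  11--1  11-0-(✓)  111--(✓)
size-2^3 implicants → --1-1  -1-0-  -11--  0-1--
Unchecked terms (primes): --000, --1-1, -1-0-, -11--, 0--00, 0-1--, 00-11, 1--01, 1-00-, 100-0, 11--1
Minterm coverage:
  m0 ⊆ --000,0--00
  m3 ⊆ 00-11 [E]
  m4 ⊆ 0--00,0-1--
  m5 ⊆ --1-1,0-1--
  m6 ⊆ 0-1-- [E]
  m7 ⊆ --1-1,0-1--,00-11
  m8 ⊆ --000,-1-0-,0--00
  m9 ⊆ -1-0- [E]
  m12 ⊆ -1-0-,-11--,0--00,0-1--
  m13 ⊆ --1-1,-1-0-,-11--,0-1--
  m14 ⊆ -11--,0-1--
  m15 ⊆ --1-1,-11--,0-1--
  m16 ⊆ --000,1-00-,100-0
  m17 ⊆ 1--01,1-00-
  m18 ⊆ 100-0 [E]
  m21 ⊆ --1-1,1--01
  m23 ⊆ --1-1 [E]
  m24 ⊆ --000,-1-0-,1-00-
  m25 ⊆ -1-0-,1--01,1-00-,11--1
  m27 ⊆ 11--1 [E]
  m28 ⊆ -1-0-,-11--
  m29 ⊆ --1-1,-1-0-,-11--,1--01,11--1
  m30 ⊆ -11-- [E]
  m31 ⊆ --1-1,-11--,11--1
E = {--1-1, -1-0-, -11--, 0-1--, 00-11, 100-0, 11--1}

NO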